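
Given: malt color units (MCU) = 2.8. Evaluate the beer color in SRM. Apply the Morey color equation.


SRM = 1.4922 · MCU^0.6859
SRM = 1.4922 · 2.8^0.6859

3.0237 SRM


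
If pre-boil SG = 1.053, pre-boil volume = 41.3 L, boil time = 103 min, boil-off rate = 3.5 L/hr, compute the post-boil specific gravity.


V_post = V_pre − rate·(t/60);  SG_post = 1 + (SG_pre−1)·V_pre/V_post
V_post = 41.3 − 3.5·(103/60) = 35.2917
SG_post = 1 + (1.053 − 1)·41.3/35.2917

1.0620


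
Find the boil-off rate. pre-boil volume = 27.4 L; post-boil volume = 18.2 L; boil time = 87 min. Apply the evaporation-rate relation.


rate = (V_pre − V_post) / (t_min/60)
rate = (27.4 − 18.2) / (87/60)

6.3448 L/hr


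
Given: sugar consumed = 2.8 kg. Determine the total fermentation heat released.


Q = m_sugar · 590 kJ/kg
Q = 2.8 · 590

1652.0000 kJ


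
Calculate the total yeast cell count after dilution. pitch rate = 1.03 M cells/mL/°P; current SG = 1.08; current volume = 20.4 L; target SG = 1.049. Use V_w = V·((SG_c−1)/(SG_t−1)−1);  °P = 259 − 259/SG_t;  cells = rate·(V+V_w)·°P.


V_w = 20.4·((1.08−1)/(1.049−1)−1) = 12.9061
V_final = 20.4 + 12.9061 = 33.3061
°P = 259 − 259/1.049 = 12.0982
cells = 1.03·33.3061·12.0982

415.0321 billion cells


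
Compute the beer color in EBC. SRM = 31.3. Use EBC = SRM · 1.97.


EBC = 31.3 · 1.97

61.6610 EBC


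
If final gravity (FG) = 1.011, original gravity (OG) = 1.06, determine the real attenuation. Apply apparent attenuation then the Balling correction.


AA = (OG−FG)/(OG−1)·100;  RA = AA·0.8192
AA = (1.06 − 1.011)/(1.06 − 1)·100 = 81.6667
RA = 81.6667·0.8192

66.9013 %


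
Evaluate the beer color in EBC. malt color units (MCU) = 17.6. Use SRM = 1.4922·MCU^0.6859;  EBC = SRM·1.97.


SRM = 1.4922·17.6^0.6859 = 10.6690
EBC = 10.6690·1.97

21.0180 EBC


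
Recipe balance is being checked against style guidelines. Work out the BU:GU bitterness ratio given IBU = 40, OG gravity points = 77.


BU:GU = IBU / OG_points
BU:GU = 40 / 77

0.5195


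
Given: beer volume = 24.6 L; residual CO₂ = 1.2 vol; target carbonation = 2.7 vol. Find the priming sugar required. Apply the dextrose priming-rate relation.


sugar = (target − residual)·4.0·V
sugar = (2.7 − 1.2)·4.0·24.6

147.6000 g


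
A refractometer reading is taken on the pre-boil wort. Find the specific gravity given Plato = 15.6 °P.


SG = 259/(259 − P)
SG = 259/(259 − 15.6)

1.0641


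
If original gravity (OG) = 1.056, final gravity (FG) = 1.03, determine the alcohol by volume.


ABV = (OG − FG) · 131.25
ABV = (1.056 − 1.03) · 131.25

3.4125 % ABV


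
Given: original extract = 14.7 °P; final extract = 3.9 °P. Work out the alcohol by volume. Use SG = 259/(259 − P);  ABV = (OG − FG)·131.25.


OG = 259/(259 − 14.7) = 1.0602
FG = 259/(259 − 3.9) = 1.0153
ABV = (1.0602 − 1.0153)·131.25

5.8910 % ABV


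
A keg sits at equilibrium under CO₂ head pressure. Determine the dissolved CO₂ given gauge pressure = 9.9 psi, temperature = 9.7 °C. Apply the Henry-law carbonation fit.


vols = (P + 14.695)·(0.01821 + 0.09011·e^(−0.04·T))
vols = (9.9 + 14.695)·(0.01821 + 0.09011·e^(−0.04·9.7))

1.9514 volumes


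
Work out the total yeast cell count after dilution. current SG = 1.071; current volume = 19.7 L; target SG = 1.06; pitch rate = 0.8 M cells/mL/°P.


V_w = V·((SG_c−1)/(SG_t−1)−1);  °P = 259 − 259/SG_t;  cells = rate·(V+V_w)·°P
V_w = 19.7·((1.071−1)/(1.06−1)−1) = 3.6117
V_final = 19.7 + 3.6117 = 23.3117
°P = 259 − 259/1.06 = 14.6604
cells = 0.8·23.3117·14.6604

273.4063 billion cells


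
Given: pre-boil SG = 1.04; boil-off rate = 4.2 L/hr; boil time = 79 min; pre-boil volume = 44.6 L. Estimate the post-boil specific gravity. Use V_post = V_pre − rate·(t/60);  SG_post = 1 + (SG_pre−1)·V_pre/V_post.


V_post = 44.6 − 4.2·(79/60) = 39.0700
SG_post = 1 + (1.04 − 1)·44.6/39.0700

1.0457


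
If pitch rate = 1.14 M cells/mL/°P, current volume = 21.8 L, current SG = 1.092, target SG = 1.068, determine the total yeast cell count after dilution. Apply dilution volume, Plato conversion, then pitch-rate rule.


V_w = V·((SG_c−1)/(SG_t−1)−1);  °P = 259 − 259/SG_t;  cells = rate·(V+V_w)·°P
V_w = 21.8·((1.092−1)/(1.068−1)−1) = 7.6941
V_final = 21.8 + 7.6941 = 29.4941
°P = 259 − 259/1.068 = 16.4906
cells = 1.14·29.4941·16.4906

554.4695 billion cells


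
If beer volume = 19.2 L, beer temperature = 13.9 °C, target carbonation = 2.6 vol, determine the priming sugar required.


residual = 14.695·(0.01821 + 0.09011·e^(−0.04·T));  sugar = (target − residual)·4.0·V
residual = 14.695·(0.01821 + 0.09011·e^(−0.04·13.9)) = 1.0270
sugar = (2.6 − 1.0270)·4.0·19.2

120.8061 g


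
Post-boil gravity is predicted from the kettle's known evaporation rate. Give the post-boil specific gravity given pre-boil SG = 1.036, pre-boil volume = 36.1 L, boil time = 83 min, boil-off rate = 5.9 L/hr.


V_post = V_pre − rate·(t/60);  SG_post = 1 + (SG_pre−1)·V_pre/V_post
V_post = 36.1 − 5.9·(83/60) = 27.9383
SG_post = 1 + (1.036 − 1)·36.1/27.9383

1.0465


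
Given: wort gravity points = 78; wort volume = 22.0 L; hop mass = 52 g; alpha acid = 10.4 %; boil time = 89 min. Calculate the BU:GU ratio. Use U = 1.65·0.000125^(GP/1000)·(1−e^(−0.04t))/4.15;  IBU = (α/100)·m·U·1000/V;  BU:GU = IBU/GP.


U = 1.65·0.000125^(78/1000)·(1−e^(−0.04·89))/4.15 = 0.1916
IBU = (10.4/100)·52·0.1916·1000/22.0 = 47.1063
BU:GU = 47.1063/78

0.6039


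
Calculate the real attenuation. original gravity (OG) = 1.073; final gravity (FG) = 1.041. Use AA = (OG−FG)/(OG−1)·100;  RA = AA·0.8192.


AA = (1.073 − 1.041)/(1.073 − 1)·100 = 43.8356
RA = 43.8356·0.8192

35.9101 %


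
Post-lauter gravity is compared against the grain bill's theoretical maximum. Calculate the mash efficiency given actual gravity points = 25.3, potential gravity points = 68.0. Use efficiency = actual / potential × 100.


efficiency = 25.3 / 68.0 × 100

37.2059 %


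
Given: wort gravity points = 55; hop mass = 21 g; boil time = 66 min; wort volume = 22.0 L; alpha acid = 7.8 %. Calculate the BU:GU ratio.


U = 1.65·0.000125^(GP/1000)·(1−e^(−0.04t))/4.15;  IBU = (α/100)·m·U·1000/V;  BU:GU = IBU/GP
U = 1.65·0.000125^(55/1000)·(1−e^(−0.04·66))/4.15 = 0.2252
IBU = (7.8/100)·21·0.2252·1000/22.0 = 16.7689
BU:GU = 16.7689/55

0.3049


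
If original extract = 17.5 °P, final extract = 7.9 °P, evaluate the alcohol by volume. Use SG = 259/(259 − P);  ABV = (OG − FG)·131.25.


OG = 259/(259 − 17.5) = 1.0725
FG = 259/(259 − 7.9) = 1.0315
ABV = (1.0725 − 1.0315)·131.25

5.3815 % ABV


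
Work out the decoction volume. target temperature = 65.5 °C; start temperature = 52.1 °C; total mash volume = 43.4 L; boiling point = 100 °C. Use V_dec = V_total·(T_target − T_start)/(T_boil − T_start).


V_dec = 43.4·(65.5 − 52.1)/(100 − 52.1)

12.1411 L


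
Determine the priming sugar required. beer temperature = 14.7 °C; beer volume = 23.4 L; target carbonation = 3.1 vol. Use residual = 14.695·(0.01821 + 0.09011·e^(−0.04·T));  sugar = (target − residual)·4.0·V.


residual = 14.695·(0.01821 + 0.09011·e^(−0.04·14.7)) = 1.0031
sugar = (3.1 − 1.0031)·4.0·23.4

196.2711 g


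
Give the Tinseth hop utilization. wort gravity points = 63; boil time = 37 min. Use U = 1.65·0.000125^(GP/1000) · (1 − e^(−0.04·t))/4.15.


bigness = 1.65·0.000125^(63/1000) = 0.9367
boil_factor = (1 − e^(−0.04·37))/4.15 = 0.1861
U = 0.9367 · 0.1861

0.1743


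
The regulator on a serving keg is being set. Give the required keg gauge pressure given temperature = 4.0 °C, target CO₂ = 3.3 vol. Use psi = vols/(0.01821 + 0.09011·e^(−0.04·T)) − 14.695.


psi = 3.3/(0.01821 + 0.09011·e^(−0.04·4.0)) − 14.695

20.0431 psi


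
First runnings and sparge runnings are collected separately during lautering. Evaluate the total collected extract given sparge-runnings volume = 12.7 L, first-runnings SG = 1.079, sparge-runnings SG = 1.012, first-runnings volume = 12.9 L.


total = Σ (SG_i − 1)·1000·V_i
first = (1.079 − 1)·1000·12.9 = 1019.1000
sparge = (1.012 − 1)·1000·12.7 = 152.4000
total = 1019.1000 + 152.4000

1171.5000 gravity·L


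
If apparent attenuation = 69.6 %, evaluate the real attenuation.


RA = AA · 0.8192
RA = 69.6 · 0.8192

57.0163 %


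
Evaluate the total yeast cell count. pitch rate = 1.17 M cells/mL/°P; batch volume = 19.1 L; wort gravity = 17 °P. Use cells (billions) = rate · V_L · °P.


cells = 1.17 · 19.1 · 17

379.8990 billion cells


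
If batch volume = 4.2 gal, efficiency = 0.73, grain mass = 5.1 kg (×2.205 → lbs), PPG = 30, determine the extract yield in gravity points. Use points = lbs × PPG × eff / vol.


lbs = 5.1 × 2.205 = 11.2455
points = 11.2455 × 30 × 0.73 / 4.2

58.6373 points


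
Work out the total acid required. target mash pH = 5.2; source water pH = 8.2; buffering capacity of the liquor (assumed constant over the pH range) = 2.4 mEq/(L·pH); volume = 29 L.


acid = buffering capacity · (pH_source − pH_target) · V
acid = 2.4 · (8.2 − 5.2) · 29

208.8000 mEq


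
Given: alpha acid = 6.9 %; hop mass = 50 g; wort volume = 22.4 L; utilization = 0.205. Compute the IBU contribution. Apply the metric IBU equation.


IBU = (α/100)·mass·U·1000 / V
IBU = (6.9/100)·50·0.205·1000 / 22.4

31.5737 IBU


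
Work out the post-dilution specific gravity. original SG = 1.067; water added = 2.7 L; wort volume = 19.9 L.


SG_new = 1 + (SG_old − 1)·V_old/(V_old + V_water)
pts = (1.067 − 1)·1000·19.9/(19.9 + 2.7) = 58.9956
SG_new = 1 + 58.9956/1000

1.0590


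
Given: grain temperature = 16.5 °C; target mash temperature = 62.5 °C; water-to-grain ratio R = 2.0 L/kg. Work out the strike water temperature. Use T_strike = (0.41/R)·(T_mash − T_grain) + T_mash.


T_strike = (0.41/2.0)·(62.5 − 16.5) + 62.5

71.9300 °C


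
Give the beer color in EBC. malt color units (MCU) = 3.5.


SRM = 1.4922·MCU^0.6859;  EBC = SRM·1.97
SRM = 1.4922·3.5^0.6859 = 3.5237
EBC = 3.5237·1.97

6.9418 EBC


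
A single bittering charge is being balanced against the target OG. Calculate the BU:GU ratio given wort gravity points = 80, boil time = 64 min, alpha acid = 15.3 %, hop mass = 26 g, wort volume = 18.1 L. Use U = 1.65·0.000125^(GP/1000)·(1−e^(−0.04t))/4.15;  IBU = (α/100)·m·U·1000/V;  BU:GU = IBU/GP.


U = 1.65·0.000125^(80/1000)·(1−e^(−0.04·64))/4.15 = 0.1788
IBU = (15.3/100)·26·0.1788·1000/18.1 = 39.2856
BU:GU = 39.2856/80

0.4911


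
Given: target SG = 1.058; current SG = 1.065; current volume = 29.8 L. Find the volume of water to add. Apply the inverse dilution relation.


V_water = V·((SG_curr − 1)/(SG_target − 1) − 1)
V_water = 29.8·((1.065 − 1)/(1.058 − 1) − 1)

3.5966 L


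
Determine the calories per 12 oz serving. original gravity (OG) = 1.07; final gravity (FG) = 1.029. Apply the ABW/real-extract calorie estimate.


ABW = (OG−FG)·131.25·0.79/FG;  °P = 259 − 259/SG (for OG→OE and FG→AE);  RE = 0.1808·OE + 0.8192·AE;  Cal = (6.9·ABW + 4·(RE−0.1))·FG·3.55
ABW = (1.07 − 1.029)·131.25·0.79/1.029 = 4.1314
OE = 259 − 259/1.07 = 16.9439 °P
AE = 259 − 259/1.029 = 7.2993 °P
RE = 0.1808·16.9439 + 0.8192·7.2993 = 9.0431 °P
Cal = (6.9·4.1314 + 4·(9.0431−0.1))·1.029·3.55

234.8071 kcal


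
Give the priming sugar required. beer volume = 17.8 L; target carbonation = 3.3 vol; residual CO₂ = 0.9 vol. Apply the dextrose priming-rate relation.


sugar = (target − residual)·4.0·V
sugar = (3.3 − 0.9)·4.0·17.8

170.8800 g


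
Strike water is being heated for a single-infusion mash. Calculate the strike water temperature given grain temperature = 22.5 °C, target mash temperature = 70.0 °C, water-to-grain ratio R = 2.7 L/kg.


T_strike = (0.41/R)·(T_mash − T_grain) + T_mash
T_strike = (0.41/2.7)·(70.0 − 22.5) + 70.0

77.2130 °C


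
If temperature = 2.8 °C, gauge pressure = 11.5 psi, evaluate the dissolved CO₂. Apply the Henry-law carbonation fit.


vols = (P + 14.695)·(0.01821 + 0.09011·e^(−0.04·T))
vols = (11.5 + 14.695)·(0.01821 + 0.09011·e^(−0.04·2.8))

2.5873 volumes


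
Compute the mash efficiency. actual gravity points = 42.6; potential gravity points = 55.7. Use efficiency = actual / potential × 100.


efficiency = 42.6 / 55.7 × 100

76.4811 %


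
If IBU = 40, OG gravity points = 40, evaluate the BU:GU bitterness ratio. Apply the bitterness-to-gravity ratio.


BU:GU = IBU / OG_points
BU:GU = 40 / 40

1.0000


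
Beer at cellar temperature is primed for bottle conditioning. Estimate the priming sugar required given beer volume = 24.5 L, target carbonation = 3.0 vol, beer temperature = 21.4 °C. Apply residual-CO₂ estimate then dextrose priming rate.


residual = 14.695·(0.01821 + 0.09011·e^(−0.04·T));  sugar = (target − residual)·4.0·V
residual = 14.695·(0.01821 + 0.09011·e^(−0.04·21.4)) = 0.8302
sugar = (3.0 − 0.8302)·4.0·24.5

212.6425 g


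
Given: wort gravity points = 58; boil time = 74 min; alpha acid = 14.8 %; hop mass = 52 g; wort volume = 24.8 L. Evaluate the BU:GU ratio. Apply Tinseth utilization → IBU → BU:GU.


U = 1.65·0.000125^(GP/1000)·(1−e^(−0.04t))/4.15;  IBU = (α/100)·m·U·1000/V;  BU:GU = IBU/GP
U = 1.65·0.000125^(58/1000)·(1−e^(−0.04·74))/4.15 = 0.2238
IBU = (14.8/100)·52·0.2238·1000/24.8 = 69.4642
BU:GU = 69.4642/58

1.1977


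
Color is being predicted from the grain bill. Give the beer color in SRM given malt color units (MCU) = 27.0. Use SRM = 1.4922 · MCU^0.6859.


SRM = 1.4922 · 27.0^0.6859

14.3087 SRM


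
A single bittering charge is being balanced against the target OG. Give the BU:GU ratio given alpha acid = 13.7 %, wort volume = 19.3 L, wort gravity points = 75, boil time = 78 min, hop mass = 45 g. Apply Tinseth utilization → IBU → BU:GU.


U = 1.65·0.000125^(GP/1000)·(1−e^(−0.04t))/4.15;  IBU = (α/100)·m·U·1000/V;  BU:GU = IBU/GP
U = 1.65·0.000125^(75/1000)·(1−e^(−0.04·78))/4.15 = 0.1937
IBU = (13.7/100)·45·0.1937·1000/19.3 = 61.8680
BU:GU = 61.8680/75

0.8249


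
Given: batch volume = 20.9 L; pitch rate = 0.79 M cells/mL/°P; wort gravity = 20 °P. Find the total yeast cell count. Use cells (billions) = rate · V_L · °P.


cells = 0.79 · 20.9 · 20

330.2200 billion cells


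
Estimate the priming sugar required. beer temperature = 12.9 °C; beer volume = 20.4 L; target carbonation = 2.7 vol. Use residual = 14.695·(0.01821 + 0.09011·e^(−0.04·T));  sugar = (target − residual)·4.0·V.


residual = 14.695·(0.01821 + 0.09011·e^(−0.04·12.9)) = 1.0580
sugar = (2.7 − 1.0580)·4.0·20.4

133.9876 g


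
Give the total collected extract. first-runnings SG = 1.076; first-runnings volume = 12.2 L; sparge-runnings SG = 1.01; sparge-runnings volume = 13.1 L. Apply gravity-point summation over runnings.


total = Σ (SG_i − 1)·1000·V_i
first = (1.076 − 1)·1000·12.2 = 927.2000
sparge = (1.01 − 1)·1000·13.1 = 131.0000
total = 927.2000 + 131.0000

1058.2000 gravity·L


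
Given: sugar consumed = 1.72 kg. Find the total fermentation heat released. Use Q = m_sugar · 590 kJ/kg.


Q = 1.72 · 590

1014.8000 kJ


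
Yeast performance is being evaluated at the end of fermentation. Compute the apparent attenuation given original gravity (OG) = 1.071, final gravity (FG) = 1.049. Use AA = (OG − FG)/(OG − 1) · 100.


AA = (1.071 − 1.049)/(1.071 − 1) · 100

30.9859 %


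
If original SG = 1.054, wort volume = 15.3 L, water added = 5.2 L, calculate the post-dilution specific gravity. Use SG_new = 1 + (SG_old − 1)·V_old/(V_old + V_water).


pts = (1.054 − 1)·1000·15.3/(15.3 + 5.2) = 40.3024
SG_new = 1 + 40.3024/1000

1.0403


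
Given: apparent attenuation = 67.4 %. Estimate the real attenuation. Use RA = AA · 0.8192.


RA = 67.4 · 0.8192

55.2141 %


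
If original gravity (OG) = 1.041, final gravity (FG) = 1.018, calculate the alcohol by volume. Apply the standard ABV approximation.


ABV = (OG − FG) · 131.25
ABV = (1.041 − 1.018) · 131.25

3.0187 % ABV


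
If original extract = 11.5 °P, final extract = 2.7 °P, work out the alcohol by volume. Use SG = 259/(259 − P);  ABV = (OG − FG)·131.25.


OG = 259/(259 − 11.5) = 1.0465
FG = 259/(259 − 2.7) = 1.0105
ABV = (1.0465 − 1.0105)·131.25

4.7158 % ABV


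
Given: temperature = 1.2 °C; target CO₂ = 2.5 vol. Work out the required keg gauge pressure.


psi = vols/(0.01821 + 0.09011·e^(−0.04·T)) − 14.695
psi = 2.5/(0.01821 + 0.09011·e^(−0.04·1.2)) − 14.695

9.3211 psi


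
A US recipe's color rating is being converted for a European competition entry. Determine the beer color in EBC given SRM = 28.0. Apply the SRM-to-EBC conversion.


EBC = SRM · 1.97
EBC = 28.0 · 1.97

55.1600 EBC


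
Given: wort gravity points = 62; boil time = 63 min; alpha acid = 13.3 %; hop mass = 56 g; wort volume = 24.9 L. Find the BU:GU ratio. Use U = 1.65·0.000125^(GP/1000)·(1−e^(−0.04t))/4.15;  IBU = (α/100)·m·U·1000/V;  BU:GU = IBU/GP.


U = 1.65·0.000125^(62/1000)·(1−e^(−0.04·63))/4.15 = 0.2094
IBU = (13.3/100)·56·0.2094·1000/24.9 = 62.6405
BU:GU = 62.6405/62

1.0103


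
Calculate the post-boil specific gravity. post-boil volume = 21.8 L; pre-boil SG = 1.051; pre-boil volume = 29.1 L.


SG_post = 1 + (SG_pre − 1)·V_pre/V_post
pts_pre = (1.051 − 1)·1000 = 51.0000
pts_post = 51.0000·29.1/21.8 = 68.0780
SG_post = 1 + 68.0780/1000

1.0681


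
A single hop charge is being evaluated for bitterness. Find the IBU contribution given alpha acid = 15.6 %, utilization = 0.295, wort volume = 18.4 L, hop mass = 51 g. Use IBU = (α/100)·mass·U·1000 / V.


IBU = (15.6/100)·51·0.295·1000 / 18.4

127.5554 IBU


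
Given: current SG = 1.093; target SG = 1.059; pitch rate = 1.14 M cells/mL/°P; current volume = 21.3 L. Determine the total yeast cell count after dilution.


V_w = V·((SG_c−1)/(SG_t−1)−1);  °P = 259 − 259/SG_t;  cells = rate·(V+V_w)·°P
V_w = 21.3·((1.093−1)/(1.059−1)−1) = 12.2746
V_final = 21.3 + 12.2746 = 33.5746
°P = 259 − 259/1.059 = 14.4297
cells = 1.14·33.5746·14.4297

552.2951 billion cells


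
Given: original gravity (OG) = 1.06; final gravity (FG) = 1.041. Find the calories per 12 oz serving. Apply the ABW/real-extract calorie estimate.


ABW = (OG−FG)·131.25·0.79/FG;  °P = 259 − 259/SG (for OG→OE and FG→AE);  RE = 0.1808·OE + 0.8192·AE;  Cal = (6.9·ABW + 4·(RE−0.1))·FG·3.55
ABW = (1.06 − 1.041)·131.25·0.79/1.041 = 1.8925
OE = 259 − 259/1.06 = 14.6604 °P
AE = 259 − 259/1.041 = 10.2008 °P
RE = 0.1808·14.6604 + 0.8192·10.2008 = 11.0071 °P
Cal = (6.9·1.8925 + 4·(11.0071−0.1))·1.041·3.55

209.4871 kcal


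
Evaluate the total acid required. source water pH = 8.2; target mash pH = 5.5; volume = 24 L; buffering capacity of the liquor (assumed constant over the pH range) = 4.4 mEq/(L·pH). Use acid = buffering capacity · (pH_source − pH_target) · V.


acid = 4.4 · (8.2 − 5.5) · 24

285.1200 mEq


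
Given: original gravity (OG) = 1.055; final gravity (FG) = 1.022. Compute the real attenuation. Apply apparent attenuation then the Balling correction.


AA = (OG−FG)/(OG−1)·100;  RA = AA·0.8192
AA = (1.055 − 1.022)/(1.055 − 1)·100 = 60.0000
RA = 60.0000·0.8192

49.1520 %


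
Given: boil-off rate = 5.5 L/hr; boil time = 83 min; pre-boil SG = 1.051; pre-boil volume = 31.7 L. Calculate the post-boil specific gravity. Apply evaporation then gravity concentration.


V_post = V_pre − rate·(t/60);  SG_post = 1 + (SG_pre−1)·V_pre/V_post
V_post = 31.7 − 5.5·(83/60) = 24.0917
SG_post = 1 + (1.051 − 1)·31.7/24.0917

1.0671


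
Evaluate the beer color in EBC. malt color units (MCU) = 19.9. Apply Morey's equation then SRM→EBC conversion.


SRM = 1.4922·MCU^0.6859;  EBC = SRM·1.97
SRM = 1.4922·19.9^0.6859 = 11.6067
EBC = 11.6067·1.97

22.8653 EBC


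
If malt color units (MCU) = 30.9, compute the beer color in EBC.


SRM = 1.4922·MCU^0.6859;  EBC = SRM·1.97
SRM = 1.4922·30.9^0.6859 = 15.6960
EBC = 15.6960·1.97

30.9212 EBC


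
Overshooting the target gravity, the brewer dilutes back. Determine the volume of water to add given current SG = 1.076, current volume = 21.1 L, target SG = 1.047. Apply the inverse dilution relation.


V_water = V·((SG_curr − 1)/(SG_target − 1) − 1)
V_water = 21.1·((1.076 − 1)/(1.047 − 1) − 1)

13.0191 L


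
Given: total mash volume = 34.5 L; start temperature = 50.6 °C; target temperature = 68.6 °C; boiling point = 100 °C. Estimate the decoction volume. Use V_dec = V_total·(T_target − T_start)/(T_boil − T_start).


V_dec = 34.5·(68.6 − 50.6)/(100 − 50.6)

12.5709 L


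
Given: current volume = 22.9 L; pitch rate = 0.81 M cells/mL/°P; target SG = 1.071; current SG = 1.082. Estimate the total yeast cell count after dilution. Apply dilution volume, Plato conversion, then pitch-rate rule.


V_w = V·((SG_c−1)/(SG_t−1)−1);  °P = 259 − 259/SG_t;  cells = rate·(V+V_w)·°P
V_w = 22.9·((1.082−1)/(1.071−1)−1) = 3.5479
V_final = 22.9 + 3.5479 = 26.4479
°P = 259 − 259/1.071 = 17.1699
cells = 0.81·26.4479·17.1699

367.8279 billion cells


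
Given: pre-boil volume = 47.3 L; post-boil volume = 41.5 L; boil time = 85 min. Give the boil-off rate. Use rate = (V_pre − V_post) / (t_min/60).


rate = (47.3 − 41.5) / (85/60)

4.0941 L/hr


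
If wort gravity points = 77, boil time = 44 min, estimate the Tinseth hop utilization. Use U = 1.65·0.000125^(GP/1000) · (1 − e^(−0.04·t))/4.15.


bigness = 1.65·0.000125^(77/1000) = 0.8259
boil_factor = (1 − e^(−0.04·44))/4.15 = 0.1995
U = 0.8259 · 0.1995

0.1648


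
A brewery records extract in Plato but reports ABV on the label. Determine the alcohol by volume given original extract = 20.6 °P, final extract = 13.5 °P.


SG = 259/(259 − P);  ABV = (OG − FG)·131.25
OG = 259/(259 − 20.6) = 1.0864
FG = 259/(259 − 13.5) = 1.0550
ABV = (1.0864 − 1.0550)·131.25

4.1238 % ABV


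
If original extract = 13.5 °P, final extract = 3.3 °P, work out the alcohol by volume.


SG = 259/(259 − P);  ABV = (OG − FG)·131.25
OG = 259/(259 − 13.5) = 1.0550
FG = 259/(259 − 3.3) = 1.0129
ABV = (1.0550 − 1.0129)·131.25

5.5235 % ABV


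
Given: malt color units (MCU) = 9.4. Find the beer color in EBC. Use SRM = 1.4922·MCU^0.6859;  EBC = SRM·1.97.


SRM = 1.4922·9.4^0.6859 = 6.9390
EBC = 6.9390·1.97

13.6698 EBC


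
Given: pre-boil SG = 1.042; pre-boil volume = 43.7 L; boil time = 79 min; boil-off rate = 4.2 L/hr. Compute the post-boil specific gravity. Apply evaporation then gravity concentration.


V_post = V_pre − rate·(t/60);  SG_post = 1 + (SG_pre−1)·V_pre/V_post
V_post = 43.7 − 4.2·(79/60) = 38.1700
SG_post = 1 + (1.042 − 1)·43.7/38.1700

1.0481


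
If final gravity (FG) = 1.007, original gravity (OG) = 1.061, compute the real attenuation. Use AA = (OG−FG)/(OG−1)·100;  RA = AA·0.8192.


AA = (1.061 − 1.007)/(1.061 − 1)·100 = 88.5246
RA = 88.5246·0.8192

72.5193 %


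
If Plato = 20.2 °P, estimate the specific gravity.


SG = 259/(259 − P)
SG = 259/(259 − 20.2)

1.0846


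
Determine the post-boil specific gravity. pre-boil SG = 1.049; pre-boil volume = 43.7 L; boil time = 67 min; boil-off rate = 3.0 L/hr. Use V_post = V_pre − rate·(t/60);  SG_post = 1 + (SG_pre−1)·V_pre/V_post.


V_post = 43.7 − 3.0·(67/60) = 40.3500
SG_post = 1 + (1.049 − 1)·43.7/40.3500

1.0531


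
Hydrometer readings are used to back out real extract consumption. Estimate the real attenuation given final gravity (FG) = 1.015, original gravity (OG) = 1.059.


AA = (OG−FG)/(OG−1)·100;  RA = AA·0.8192
AA = (1.059 − 1.015)/(1.059 − 1)·100 = 74.5763
RA = 74.5763·0.8192

61.0929 %


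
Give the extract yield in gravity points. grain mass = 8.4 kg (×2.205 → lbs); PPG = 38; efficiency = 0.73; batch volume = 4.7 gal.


points = lbs × PPG × eff / vol
lbs = 8.4 × 2.205 = 18.5220
points = 18.5220 × 38 × 0.73 / 4.7

109.3192 points


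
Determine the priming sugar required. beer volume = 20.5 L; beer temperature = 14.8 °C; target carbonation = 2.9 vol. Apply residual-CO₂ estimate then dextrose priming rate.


residual = 14.695·(0.01821 + 0.09011·e^(−0.04·T));  sugar = (target − residual)·4.0·V
residual = 14.695·(0.01821 + 0.09011·e^(−0.04·14.8)) = 1.0002
sugar = (2.9 − 1.0002)·4.0·20.5

155.7876 g


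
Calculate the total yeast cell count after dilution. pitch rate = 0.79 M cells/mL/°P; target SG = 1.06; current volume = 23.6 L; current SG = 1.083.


V_w = V·((SG_c−1)/(SG_t−1)−1);  °P = 259 − 259/SG_t;  cells = rate·(V+V_w)·°P
V_w = 23.6·((1.083−1)/(1.06−1)−1) = 9.0467
V_final = 23.6 + 9.0467 = 32.6467
°P = 259 − 259/1.06 = 14.6604
cells = 0.79·32.6467·14.6604

378.1038 billion cells


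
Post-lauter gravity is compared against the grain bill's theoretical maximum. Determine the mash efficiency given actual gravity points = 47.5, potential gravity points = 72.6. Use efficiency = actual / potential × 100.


efficiency = 47.5 / 72.6 × 100

65.4270 %


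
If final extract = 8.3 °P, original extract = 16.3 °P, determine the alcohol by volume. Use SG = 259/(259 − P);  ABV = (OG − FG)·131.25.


OG = 259/(259 − 16.3) = 1.0672
FG = 259/(259 − 8.3) = 1.0331
ABV = (1.0672 − 1.0331)·131.25

4.4696 % ABV


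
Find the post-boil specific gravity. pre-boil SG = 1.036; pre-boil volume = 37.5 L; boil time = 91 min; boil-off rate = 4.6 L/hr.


V_post = V_pre − rate·(t/60);  SG_post = 1 + (SG_pre−1)·V_pre/V_post
V_post = 37.5 − 4.6·(91/60) = 30.5233
SG_post = 1 + (1.036 − 1)·37.5/30.5233

1.0442


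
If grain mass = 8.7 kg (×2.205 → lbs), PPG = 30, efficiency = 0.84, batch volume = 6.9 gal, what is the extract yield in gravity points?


points = lbs × PPG × eff / vol
lbs = 8.7 × 2.205 = 19.1835
points = 19.1835 × 30 × 0.84 / 6.9

70.0615 points


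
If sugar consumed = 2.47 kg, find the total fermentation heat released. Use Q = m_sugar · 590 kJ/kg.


Q = 2.47 · 590

1457.3000 kJ


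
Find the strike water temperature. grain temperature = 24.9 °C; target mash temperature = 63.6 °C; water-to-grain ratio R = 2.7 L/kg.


T_strike = (0.41/R)·(T_mash − T_grain) + T_mash
T_strike = (0.41/2.7)·(63.6 − 24.9) + 63.6

69.4767 °C


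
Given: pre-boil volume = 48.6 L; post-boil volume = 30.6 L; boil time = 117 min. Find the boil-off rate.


rate = (V_pre − V_post) / (t_min/60)
rate = (48.6 − 30.6) / (117/60)

9.2308 L/hr


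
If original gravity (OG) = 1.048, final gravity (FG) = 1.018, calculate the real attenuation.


AA = (OG−FG)/(OG−1)·100;  RA = AA·0.8192
AA = (1.048 − 1.018)/(1.048 − 1)·100 = 62.5000
RA = 62.5000·0.8192

51.2000 %


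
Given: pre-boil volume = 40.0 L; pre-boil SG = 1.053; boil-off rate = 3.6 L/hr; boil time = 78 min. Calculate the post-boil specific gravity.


V_post = V_pre − rate·(t/60);  SG_post = 1 + (SG_pre−1)·V_pre/V_post
V_post = 40.0 − 3.6·(78/60) = 35.3200
SG_post = 1 + (1.053 − 1)·40.0/35.3200

1.0600


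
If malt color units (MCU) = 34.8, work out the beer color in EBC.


SRM = 1.4922·MCU^0.6859;  EBC = SRM·1.97
SRM = 1.4922·34.8^0.6859 = 17.0293
EBC = 17.0293·1.97

33.5477 EBC


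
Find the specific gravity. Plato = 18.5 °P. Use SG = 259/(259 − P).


SG = 259/(259 − 18.5)

1.0769


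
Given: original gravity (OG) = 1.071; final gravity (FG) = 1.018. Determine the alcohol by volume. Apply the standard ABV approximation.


ABV = (OG − FG) · 131.25
ABV = (1.071 − 1.018) · 131.25

6.9562 % ABV


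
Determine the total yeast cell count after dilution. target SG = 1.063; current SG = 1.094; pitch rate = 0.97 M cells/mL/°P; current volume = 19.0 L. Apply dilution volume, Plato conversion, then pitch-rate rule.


V_w = V·((SG_c−1)/(SG_t−1)−1);  °P = 259 − 259/SG_t;  cells = rate·(V+V_w)·°P
V_w = 19.0·((1.094−1)/(1.063−1)−1) = 9.3492
V_final = 19.0 + 9.3492 = 28.3492
°P = 259 − 259/1.063 = 15.3500
cells = 0.97·28.3492·15.3500

422.1042 billion cells


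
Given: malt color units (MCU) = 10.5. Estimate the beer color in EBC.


SRM = 1.4922·MCU^0.6859;  EBC = SRM·1.97
SRM = 1.4922·10.5^0.6859 = 7.4862
EBC = 7.4862·1.97

14.7478 EBC


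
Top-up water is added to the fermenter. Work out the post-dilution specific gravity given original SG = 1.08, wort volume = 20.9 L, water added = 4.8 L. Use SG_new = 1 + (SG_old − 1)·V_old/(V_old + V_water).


pts = (1.08 − 1)·1000·20.9/(20.9 + 4.8) = 65.0584
SG_new = 1 + 65.0584/1000

1.0651


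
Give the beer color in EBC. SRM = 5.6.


EBC = SRM · 1.97
EBC = 5.6 · 1.97

11.0320 EBC


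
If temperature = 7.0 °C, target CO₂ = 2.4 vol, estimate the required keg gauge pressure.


psi = vols/(0.01821 + 0.09011·e^(−0.04·T)) − 14.695
psi = 2.4/(0.01821 + 0.09011·e^(−0.04·7.0)) − 14.695

13.1106 psi


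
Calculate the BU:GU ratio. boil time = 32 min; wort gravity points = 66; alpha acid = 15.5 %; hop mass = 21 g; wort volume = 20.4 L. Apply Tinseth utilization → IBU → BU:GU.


U = 1.65·0.000125^(GP/1000)·(1−e^(−0.04t))/4.15;  IBU = (α/100)·m·U·1000/V;  BU:GU = IBU/GP
U = 1.65·0.000125^(66/1000)·(1−e^(−0.04·32))/4.15 = 0.1586
IBU = (15.5/100)·21·0.1586·1000/20.4 = 25.3086
BU:GU = 25.3086/66

0.3835


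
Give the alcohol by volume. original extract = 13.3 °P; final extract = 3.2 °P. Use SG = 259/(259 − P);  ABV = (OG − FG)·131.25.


OG = 259/(259 − 13.3) = 1.0541
FG = 259/(259 − 3.2) = 1.0125
ABV = (1.0541 − 1.0125)·131.25

5.4628 % ABV


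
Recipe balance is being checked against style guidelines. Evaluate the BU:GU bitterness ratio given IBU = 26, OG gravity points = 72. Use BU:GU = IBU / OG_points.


BU:GU = 26 / 72

0.3611


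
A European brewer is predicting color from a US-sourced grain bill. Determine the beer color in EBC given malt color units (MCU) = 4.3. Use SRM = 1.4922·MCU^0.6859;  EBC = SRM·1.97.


SRM = 1.4922·4.3^0.6859 = 4.0581
EBC = 4.0581·1.97

7.9945 EBC


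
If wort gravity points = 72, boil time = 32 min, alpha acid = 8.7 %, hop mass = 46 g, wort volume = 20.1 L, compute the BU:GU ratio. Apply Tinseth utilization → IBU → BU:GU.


U = 1.65·0.000125^(GP/1000)·(1−e^(−0.04t))/4.15;  IBU = (α/100)·m·U·1000/V;  BU:GU = IBU/GP
U = 1.65·0.000125^(72/1000)·(1−e^(−0.04·32))/4.15 = 0.1503
IBU = (8.7/100)·46·0.1503·1000/20.1 = 29.9233
BU:GU = 29.9233/72

0.4156


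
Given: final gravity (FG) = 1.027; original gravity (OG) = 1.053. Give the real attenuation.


AA = (OG−FG)/(OG−1)·100;  RA = AA·0.8192
AA = (1.053 − 1.027)/(1.053 − 1)·100 = 49.0566
RA = 49.0566·0.8192

40.1872 %


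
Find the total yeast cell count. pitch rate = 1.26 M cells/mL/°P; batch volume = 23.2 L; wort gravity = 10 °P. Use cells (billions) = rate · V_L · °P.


cells = 1.26 · 23.2 · 10

292.3200 billion cells


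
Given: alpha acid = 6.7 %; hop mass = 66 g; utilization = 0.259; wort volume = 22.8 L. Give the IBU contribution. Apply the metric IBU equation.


IBU = (α/100)·mass·U·1000 / V
IBU = (6.7/100)·66·0.259·1000 / 22.8

50.2324 IBU


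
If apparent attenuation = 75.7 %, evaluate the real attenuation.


RA = AA · 0.8192
RA = 75.7 · 0.8192

62.0134 %


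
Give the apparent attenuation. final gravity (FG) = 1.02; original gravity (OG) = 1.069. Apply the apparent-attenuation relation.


AA = (OG − FG)/(OG − 1) · 100
AA = (1.069 − 1.02)/(1.069 − 1) · 100

71.0145 %


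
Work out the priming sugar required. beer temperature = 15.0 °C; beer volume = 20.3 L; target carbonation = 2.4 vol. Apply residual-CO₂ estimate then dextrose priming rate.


residual = 14.695·(0.01821 + 0.09011·e^(−0.04·T));  sugar = (target − residual)·4.0·V
residual = 14.695·(0.01821 + 0.09011·e^(−0.04·15.0)) = 0.9943
sugar = (2.4 − 0.9943)·4.0·20.3

114.1417 g


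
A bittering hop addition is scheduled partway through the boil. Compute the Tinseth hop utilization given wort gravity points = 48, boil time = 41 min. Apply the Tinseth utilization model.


U = 1.65·0.000125^(GP/1000) · (1 − e^(−0.04·t))/4.15
bigness = 1.65·0.000125^(48/1000) = 1.0719
boil_factor = (1 − e^(−0.04·41))/4.15 = 0.1942
U = 1.0719 · 0.1942

0.2082


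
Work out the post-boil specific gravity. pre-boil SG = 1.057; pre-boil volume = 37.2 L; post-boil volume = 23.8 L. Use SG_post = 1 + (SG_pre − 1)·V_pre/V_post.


pts_pre = (1.057 − 1)·1000 = 57.0000
pts_post = 57.0000·37.2/23.8 = 89.0924
SG_post = 1 + 89.0924/1000

1.0891


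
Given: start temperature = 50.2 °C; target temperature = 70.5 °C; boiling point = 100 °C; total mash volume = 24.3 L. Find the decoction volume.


V_dec = V_total·(T_target − T_start)/(T_boil − T_start)
V_dec = 24.3·(70.5 − 50.2)/(100 − 50.2)

9.9054 L


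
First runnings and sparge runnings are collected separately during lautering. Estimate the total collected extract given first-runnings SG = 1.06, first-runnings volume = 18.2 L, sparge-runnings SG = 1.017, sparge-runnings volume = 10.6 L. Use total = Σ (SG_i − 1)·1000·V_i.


first = (1.06 − 1)·1000·18.2 = 1092.0000
sparge = (1.017 − 1)·1000·10.6 = 180.2000
total = 1092.0000 + 180.2000

1272.2000 gravity·L


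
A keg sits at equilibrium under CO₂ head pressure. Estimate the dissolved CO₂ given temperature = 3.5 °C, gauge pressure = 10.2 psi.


vols = (P + 14.695)·(0.01821 + 0.09011·e^(−0.04·T))
vols = (10.2 + 14.695)·(0.01821 + 0.09011·e^(−0.04·3.5))

2.4036 volumes


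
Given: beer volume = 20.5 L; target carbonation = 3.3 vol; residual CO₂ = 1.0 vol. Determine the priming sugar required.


sugar = (target − residual)·4.0·V
sugar = (3.3 − 1.0)·4.0·20.5

188.6000 g


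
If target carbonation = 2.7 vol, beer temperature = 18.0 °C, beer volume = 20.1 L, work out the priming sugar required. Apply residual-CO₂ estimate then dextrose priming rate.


residual = 14.695·(0.01821 + 0.09011·e^(−0.04·T));  sugar = (target − residual)·4.0·V
residual = 14.695·(0.01821 + 0.09011·e^(−0.04·18.0)) = 0.9121
sugar = (2.7 − 0.9121)·4.0·20.1

143.7442 g


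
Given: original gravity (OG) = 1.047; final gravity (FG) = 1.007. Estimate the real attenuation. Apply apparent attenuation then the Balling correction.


AA = (OG−FG)/(OG−1)·100;  RA = AA·0.8192
AA = (1.047 − 1.007)/(1.047 − 1)·100 = 85.1064
RA = 85.1064·0.8192

69.7191 %


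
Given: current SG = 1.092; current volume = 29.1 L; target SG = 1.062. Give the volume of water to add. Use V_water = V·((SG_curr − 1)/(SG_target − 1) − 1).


V_water = 29.1·((1.092 − 1)/(1.062 − 1) − 1)

14.0806 L


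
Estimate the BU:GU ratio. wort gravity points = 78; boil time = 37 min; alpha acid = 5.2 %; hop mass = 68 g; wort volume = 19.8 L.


U = 1.65·0.000125^(GP/1000)·(1−e^(−0.04t))/4.15;  IBU = (α/100)·m·U·1000/V;  BU:GU = IBU/GP
U = 1.65·0.000125^(78/1000)·(1−e^(−0.04·37))/4.15 = 0.1523
IBU = (5.2/100)·68·0.1523·1000/19.8 = 27.2059
BU:GU = 27.2059/78

0.3488


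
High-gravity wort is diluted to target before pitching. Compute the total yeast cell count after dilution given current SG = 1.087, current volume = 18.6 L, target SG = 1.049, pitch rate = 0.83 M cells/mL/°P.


V_w = V·((SG_c−1)/(SG_t−1)−1);  °P = 259 − 259/SG_t;  cells = rate·(V+V_w)·°P
V_w = 18.6·((1.087−1)/(1.049−1)−1) = 14.4245
V_final = 18.6 + 14.4245 = 33.0245
°P = 259 − 259/1.049 = 12.0982
cells = 0.83·33.0245·12.0982

331.6153 billion cells


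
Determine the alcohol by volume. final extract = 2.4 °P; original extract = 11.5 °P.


SG = 259/(259 − P);  ABV = (OG − FG)·131.25
OG = 259/(259 − 11.5) = 1.0465
FG = 259/(259 − 2.4) = 1.0094
ABV = (1.0465 − 1.0094)·131.25

4.8709 % ABV


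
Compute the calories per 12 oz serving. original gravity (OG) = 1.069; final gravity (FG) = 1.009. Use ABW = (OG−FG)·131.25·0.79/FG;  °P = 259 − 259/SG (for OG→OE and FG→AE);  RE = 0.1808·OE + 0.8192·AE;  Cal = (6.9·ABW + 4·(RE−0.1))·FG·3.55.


ABW = (1.069 − 1.009)·131.25·0.79/1.009 = 6.1658
OE = 259 − 259/1.069 = 16.7175 °P
AE = 259 − 259/1.009 = 2.3102 °P
RE = 0.1808·16.7175 + 0.8192·2.3102 = 4.9150 °P
Cal = (6.9·6.1658 + 4·(4.9150−0.1))·1.009·3.55

221.3785 kcal


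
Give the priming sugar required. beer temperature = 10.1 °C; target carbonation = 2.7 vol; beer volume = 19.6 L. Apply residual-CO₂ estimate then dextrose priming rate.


residual = 14.695·(0.01821 + 0.09011·e^(−0.04·T));  sugar = (target − residual)·4.0·V
residual = 14.695·(0.01821 + 0.09011·e^(−0.04·10.1)) = 1.1517
sugar = (2.7 − 1.1517)·4.0·19.6

121.3892 g


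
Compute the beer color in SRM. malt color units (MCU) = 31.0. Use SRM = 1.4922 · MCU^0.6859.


SRM = 1.4922 · 31.0^0.6859

15.7308 SRM


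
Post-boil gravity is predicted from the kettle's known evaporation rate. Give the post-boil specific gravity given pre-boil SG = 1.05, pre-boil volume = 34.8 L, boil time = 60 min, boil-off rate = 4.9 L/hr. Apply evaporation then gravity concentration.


V_post = V_pre − rate·(t/60);  SG_post = 1 + (SG_pre−1)·V_pre/V_post
V_post = 34.8 − 4.9·(60/60) = 29.9000
SG_post = 1 + (1.05 − 1)·34.8/29.9000

1.0582


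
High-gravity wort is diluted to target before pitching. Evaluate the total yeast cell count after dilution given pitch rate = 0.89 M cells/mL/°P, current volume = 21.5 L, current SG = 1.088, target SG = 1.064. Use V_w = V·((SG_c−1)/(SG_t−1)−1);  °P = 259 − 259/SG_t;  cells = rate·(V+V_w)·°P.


V_w = 21.5·((1.088−1)/(1.064−1)−1) = 8.0625
V_final = 21.5 + 8.0625 = 29.5625
°P = 259 − 259/1.064 = 15.5789
cells = 0.89·29.5625·15.5789

409.8918 billion cells


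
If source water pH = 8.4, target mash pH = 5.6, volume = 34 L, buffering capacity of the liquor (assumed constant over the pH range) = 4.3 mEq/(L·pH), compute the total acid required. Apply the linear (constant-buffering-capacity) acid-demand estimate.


acid = buffering capacity · (pH_source − pH_target) · V
acid = 4.3 · (8.4 − 5.6) · 34

409.3600 mEq


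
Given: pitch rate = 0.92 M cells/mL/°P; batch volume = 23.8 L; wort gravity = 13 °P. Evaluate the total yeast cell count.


cells (billions) = rate · V_L · °P
cells = 0.92 · 23.8 · 13

284.6480 billion cells


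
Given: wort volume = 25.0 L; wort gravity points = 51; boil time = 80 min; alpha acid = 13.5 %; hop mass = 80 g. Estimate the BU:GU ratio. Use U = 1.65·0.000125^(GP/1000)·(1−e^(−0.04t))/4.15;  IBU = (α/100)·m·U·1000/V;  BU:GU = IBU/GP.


U = 1.65·0.000125^(51/1000)·(1−e^(−0.04·80))/4.15 = 0.2412
IBU = (13.5/100)·80·0.2412·1000/25.0 = 104.1809
BU:GU = 104.1809/51

2.0428


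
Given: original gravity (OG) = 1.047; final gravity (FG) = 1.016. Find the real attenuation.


AA = (OG−FG)/(OG−1)·100;  RA = AA·0.8192
AA = (1.047 − 1.016)/(1.047 − 1)·100 = 65.9574
RA = 65.9574·0.8192

54.0323 %


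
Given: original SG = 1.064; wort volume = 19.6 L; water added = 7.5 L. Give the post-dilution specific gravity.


SG_new = 1 + (SG_old − 1)·V_old/(V_old + V_water)
pts = (1.064 − 1)·1000·19.6/(19.6 + 7.5) = 46.2878
SG_new = 1 + 46.2878/1000

1.0463
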